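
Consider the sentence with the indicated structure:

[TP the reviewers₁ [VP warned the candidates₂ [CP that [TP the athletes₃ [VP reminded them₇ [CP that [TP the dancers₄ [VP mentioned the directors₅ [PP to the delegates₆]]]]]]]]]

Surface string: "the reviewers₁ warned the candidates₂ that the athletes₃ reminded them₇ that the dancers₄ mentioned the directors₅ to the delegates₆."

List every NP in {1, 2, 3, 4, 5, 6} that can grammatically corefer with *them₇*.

{1, 2}

*them* is a pronoun, so Principle B applies: it must be free in its binding domain.
Binding domain of *them₇*: the embedded TP, whose subject is the athletes₃.
*the reviewers₁* c-commands the pronoun but from outside its binding domain, and is not c-commanded by it → coindexation permitted.
*the candidates₂* c-commands the pronoun but from outside its binding domain, and is not c-commanded by it → coindexation permitted.
*the athletes₃* c-commands the pronoun within its binding domain → coindexation would violate Principle B.
*the dancers₄*: the pronoun c-commands this R-expression → coindexation would violate Principle C on *the dancers₄*.
*the directors₅*: the pronoun c-commands this R-expression → coindexation would violate Principle C on *the directors₅*.
*the delegates₆*: the pronoun c-commands this R-expression → coindexation would violate Principle C on *the delegates₆*.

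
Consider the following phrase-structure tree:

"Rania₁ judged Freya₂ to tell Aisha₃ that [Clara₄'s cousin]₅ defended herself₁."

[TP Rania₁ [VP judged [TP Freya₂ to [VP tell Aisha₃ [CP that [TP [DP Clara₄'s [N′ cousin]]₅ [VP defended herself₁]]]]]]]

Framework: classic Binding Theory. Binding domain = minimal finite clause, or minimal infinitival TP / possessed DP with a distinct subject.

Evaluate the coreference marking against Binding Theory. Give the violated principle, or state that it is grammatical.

The two coindexed NPs are *Rania₁* and *herself₁*.
*herself₁* is an anaphor. Principle A requires it to be bound within its binding domain — the embedded TP, whose subject is [Clara₄'s cousin]₅.
Within that domain it is c-commanded by *[Clara₄'s cousin]₅*, which does not share its index.
*Rania₁* does c-command the anaphor, but from outside its binding domain.
The anaphor is unbound in its domain → Principle A violation.

Principle A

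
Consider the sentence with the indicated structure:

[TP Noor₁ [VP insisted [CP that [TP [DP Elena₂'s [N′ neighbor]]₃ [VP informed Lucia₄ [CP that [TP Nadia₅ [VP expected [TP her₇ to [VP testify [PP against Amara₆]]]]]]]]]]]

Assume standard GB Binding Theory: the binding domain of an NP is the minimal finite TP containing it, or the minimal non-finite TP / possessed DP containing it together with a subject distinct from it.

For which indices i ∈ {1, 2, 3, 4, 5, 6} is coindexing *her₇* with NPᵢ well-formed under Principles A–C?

*her* is a pronoun, so Principle B applies: it must be free in its binding domain.
Binding domain of *her₇*: the embedded TP, whose subject is Nadia₅.
*Noor₁* c-commands the pronoun but from outside its binding domain, and is not c-commanded by it → coindexation permitted.
*Elena₂* and the pronoun do not c-command one another → neither Principle B nor Principle C is at stake; coindexation permitted.
*[Elena₂'s neighbor]₃* c-commands the pronoun but from outside its binding domain, and is not c-commanded by it → coindexation permitted.
*Lucia₄* c-commands the pronoun but from outside its binding domain, and is not c-commanded by it → coindexation permitted.
*Nadia₅* c-commands the pronoun within its binding domain → coindexation would violate Principle B.
*Amara₆*: the pronoun c-commands this R-expression → coindexation would violate Principle C on *Amara₆*.

{1, 2, 3, 4}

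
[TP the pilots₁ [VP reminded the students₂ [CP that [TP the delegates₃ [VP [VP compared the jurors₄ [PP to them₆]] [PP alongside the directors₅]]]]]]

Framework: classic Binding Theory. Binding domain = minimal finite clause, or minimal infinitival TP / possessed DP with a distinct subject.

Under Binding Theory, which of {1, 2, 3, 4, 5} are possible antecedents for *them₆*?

*them* is a pronoun, so Principle B applies: it must be free in its binding domain.
Binding domain of *them₆*: the embedded TP, whose subject is the delegates₃.
*the pilots₁* c-commands the pronoun but from outside its binding domain, and is not c-commanded by it → coindexation permitted.
*the students₂* c-commands the pronoun but from outside its binding domain, and is not c-commanded by it → coindexation permitted.
*the delegates₃* c-commands the pronoun within its binding domain → coindexation would violate Principle B.
*the jurors₄* c-commands the pronoun within its binding domain → coindexation would violate Principle B.
*the directors₅* and the pronoun do not c-command one another → neither Principle B nor Principle C is at stake; coindexation permitted.

{1, 2, 5}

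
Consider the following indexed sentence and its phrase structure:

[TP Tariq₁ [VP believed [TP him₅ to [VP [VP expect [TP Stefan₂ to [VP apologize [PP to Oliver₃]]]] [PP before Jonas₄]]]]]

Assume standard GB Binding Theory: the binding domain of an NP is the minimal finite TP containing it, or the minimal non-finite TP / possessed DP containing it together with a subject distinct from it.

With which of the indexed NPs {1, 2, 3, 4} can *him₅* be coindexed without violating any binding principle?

*him* is a pronoun, so Principle B applies: it must be free in its binding domain.
Binding domain of *him₅*: the matrix TP, whose subject is Tariq₁.
*Tariq₁* c-commands the pronoun within its binding domain → coindexation would violate Principle B.
*Stefan₂*: the pronoun c-commands this R-expression → coindexation would violate Principle C on *Stefan₂*.
*Oliver₃*: the pronoun c-commands this R-expression → coindexation would violate Principle C on *Oliver₃*.
*Jonas₄*: the pronoun c-commands this R-expression → coindexation would violate Principle C on *Jonas₄*.

none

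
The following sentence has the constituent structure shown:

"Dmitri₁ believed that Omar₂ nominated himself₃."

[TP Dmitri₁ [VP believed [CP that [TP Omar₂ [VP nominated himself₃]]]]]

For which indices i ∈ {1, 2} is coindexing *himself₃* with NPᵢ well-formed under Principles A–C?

{2}

*himself* is an anaphor, so Principle A applies: it must be bound in its binding domain.
Binding domain of *himself₃*: the embedded TP, whose subject is Omar₂.
*Dmitri₁* c-commands the anaphor but is outside its binding domain → cannot satisfy Principle A.
*Omar₂* c-commands the anaphor within its binding domain → licit binder.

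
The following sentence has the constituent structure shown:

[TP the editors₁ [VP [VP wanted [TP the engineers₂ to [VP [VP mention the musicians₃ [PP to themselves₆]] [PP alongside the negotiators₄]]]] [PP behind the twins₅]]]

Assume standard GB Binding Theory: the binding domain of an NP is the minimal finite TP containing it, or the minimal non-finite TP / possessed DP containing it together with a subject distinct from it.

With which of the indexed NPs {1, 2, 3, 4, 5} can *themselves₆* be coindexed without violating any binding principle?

{2, 3}

*themselves* is an anaphor, so Principle A applies: it must be bound in its binding domain.
Binding domain of *themselves₆*: the embedded TP, whose subject is the engineers₂.
*the editors₁* c-commands the anaphor but is outside its binding domain → cannot satisfy Principle A.
*the engineers₂* c-commands the anaphor within its binding domain → licit binder.
*the musicians₃* c-commands the anaphor within its binding domain → licit binder.
*the negotiators₄* does not c-command the anaphor → cannot bind it.
*the twins₅* does not c-command the anaphor → cannot bind it.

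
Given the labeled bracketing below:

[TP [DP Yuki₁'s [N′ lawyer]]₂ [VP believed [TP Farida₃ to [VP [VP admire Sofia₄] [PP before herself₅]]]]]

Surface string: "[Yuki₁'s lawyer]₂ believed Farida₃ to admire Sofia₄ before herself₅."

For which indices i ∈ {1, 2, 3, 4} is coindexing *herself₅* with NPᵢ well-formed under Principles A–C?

{3}

*herself* is an anaphor, so Principle A applies: it must be bound in its binding domain.
Binding domain of *herself₅*: the embedded TP, whose subject is Farida₃.
*Yuki₁* does not c-command the anaphor → cannot bind it.
*[Yuki₁'s lawyer]₂* c-commands the anaphor but is outside its binding domain → cannot satisfy Principle A.
*Farida₃* c-commands the anaphor within its binding domain → licit binder.
*Sofia₄* does not c-command the anaphor → cannot bind it.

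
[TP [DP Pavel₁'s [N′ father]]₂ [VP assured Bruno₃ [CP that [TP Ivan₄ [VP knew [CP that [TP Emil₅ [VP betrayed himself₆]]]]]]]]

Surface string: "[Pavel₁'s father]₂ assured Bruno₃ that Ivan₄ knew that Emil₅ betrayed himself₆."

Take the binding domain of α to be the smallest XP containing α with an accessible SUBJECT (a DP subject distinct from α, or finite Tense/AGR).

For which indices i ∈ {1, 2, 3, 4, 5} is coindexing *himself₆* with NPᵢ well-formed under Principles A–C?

*himself* is an anaphor, so Principle A applies: it must be bound in its binding domain.
Binding domain of *himself₆*: the embedded TP, whose subject is Emil₅.
*Pavel₁* does not c-command the anaphor → cannot bind it.
*[Pavel₁'s father]₂* c-commands the anaphor but is outside its binding domain → cannot satisfy Principle A.
*Bruno₃* c-commands the anaphor but is outside its binding domain → cannot satisfy Principle A.
*Ivan₄* c-commands the anaphor but is outside its binding domain → cannot satisfy Principle A.
*Emil₅* c-commands the anaphor within its binding domain → licit binder.

{5}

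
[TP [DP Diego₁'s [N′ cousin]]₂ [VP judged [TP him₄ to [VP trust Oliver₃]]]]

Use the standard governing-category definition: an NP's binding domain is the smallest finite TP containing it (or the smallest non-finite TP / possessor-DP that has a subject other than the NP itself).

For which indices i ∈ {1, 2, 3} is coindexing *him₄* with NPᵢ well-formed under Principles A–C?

{1}

*him* is a pronoun, so Principle B applies: it must be free in its binding domain.
Binding domain of *him₄*: the matrix TP, whose subject is [Diego₁'s cousin]₂.
*Diego₁* and the pronoun do not c-command one another → neither Principle B nor Principle C is at stake; coindexation permitted.
*[Diego₁'s cousin]₂* c-commands the pronoun within its binding domain → coindexation would violate Principle B.
*Oliver₃*: the pronoun c-commands this R-expression → coindexation would violate Principle C on *Oliver₃*.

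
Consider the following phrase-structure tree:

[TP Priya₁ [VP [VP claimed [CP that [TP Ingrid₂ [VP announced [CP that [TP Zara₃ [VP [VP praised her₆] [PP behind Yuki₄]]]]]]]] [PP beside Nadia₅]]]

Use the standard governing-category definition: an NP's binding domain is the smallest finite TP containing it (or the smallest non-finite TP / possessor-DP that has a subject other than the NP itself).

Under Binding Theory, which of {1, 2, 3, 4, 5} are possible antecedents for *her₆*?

*her* is a pronoun, so Principle B applies: it must be free in its binding domain.
Binding domain of *her₆*: the embedded TP, whose subject is Zara₃.
*Priya₁* c-commands the pronoun but from outside its binding domain, and is not c-commanded by it → coindexation permitted.
*Ingrid₂* c-commands the pronoun but from outside its binding domain, and is not c-commanded by it → coindexation permitted.
*Zara₃* c-commands the pronoun within its binding domain → coindexation would violate Principle B.
*Yuki₄* and the pronoun do not c-command one another → neither Principle B nor Principle C is at stake; coindexation permitted.
*Nadia₅* and the pronoun do not c-command one another → neither Principle B nor Principle C is at stake; coindexation permitted.

{1, 2, 4, 5}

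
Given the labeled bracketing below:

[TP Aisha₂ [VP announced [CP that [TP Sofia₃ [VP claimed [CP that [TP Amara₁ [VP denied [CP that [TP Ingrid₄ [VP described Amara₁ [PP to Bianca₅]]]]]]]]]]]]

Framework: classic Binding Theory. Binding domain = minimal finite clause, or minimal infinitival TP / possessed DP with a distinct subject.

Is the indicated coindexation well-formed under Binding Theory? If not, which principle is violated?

The two coindexed NPs are *Amara₁* (the lower occurrence) and *Amara₁* (the higher occurrence).
*Amara₁* (the lower occurrence) is an R-expression. Principle C requires it to be free everywhere.
*Amara₁* (the higher occurrence) c-commands it and carries the same index.
The R-expression is bound → Principle C violation.

Principle C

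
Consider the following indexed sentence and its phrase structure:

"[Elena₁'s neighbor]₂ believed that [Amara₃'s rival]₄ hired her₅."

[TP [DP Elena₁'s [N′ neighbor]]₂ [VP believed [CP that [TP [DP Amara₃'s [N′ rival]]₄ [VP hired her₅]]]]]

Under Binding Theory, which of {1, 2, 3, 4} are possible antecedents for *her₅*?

*her* is a pronoun, so Principle B applies: it must be free in its binding domain.
Binding domain of *her₅*: the embedded TP, whose subject is [Amara₃'s rival]₄.
*Elena₁* and the pronoun do not c-command one another → neither Principle B nor Principle C is at stake; coindexation permitted.
*[Elena₁'s neighbor]₂* c-commands the pronoun but from outside its binding domain, and is not c-commanded by it → coindexation permitted.
*Amara₃* and the pronoun do not c-command one another → neither Principle B nor Principle C is at stake; coindexation permitted.
*[Amara₃'s rival]₄* c-commands the pronoun within its binding domain → coindexation would violate Principle B.

{1, 2, 3}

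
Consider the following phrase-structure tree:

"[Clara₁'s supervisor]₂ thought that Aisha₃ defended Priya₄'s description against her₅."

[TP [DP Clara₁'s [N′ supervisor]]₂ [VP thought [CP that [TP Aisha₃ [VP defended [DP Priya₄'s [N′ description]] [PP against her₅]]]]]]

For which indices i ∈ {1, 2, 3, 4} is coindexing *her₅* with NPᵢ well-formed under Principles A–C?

*her* is a pronoun, so Principle B applies: it must be free in its binding domain.
Binding domain of *her₅*: the embedded TP, whose subject is Aisha₃.
*Clara₁* and the pronoun do not c-command one another → neither Principle B nor Principle C is at stake; coindexation permitted.
*[Clara₁'s supervisor]₂* c-commands the pronoun but from outside its binding domain, and is not c-commanded by it → coindexation permitted.
*Aisha₃* c-commands the pronoun within its binding domain → coindexation would violate Principle B.
*Priya₄* and the pronoun do not c-command one another → neither Principle B nor Principle C is at stake; coindexation permitted.

{1, 2, 4}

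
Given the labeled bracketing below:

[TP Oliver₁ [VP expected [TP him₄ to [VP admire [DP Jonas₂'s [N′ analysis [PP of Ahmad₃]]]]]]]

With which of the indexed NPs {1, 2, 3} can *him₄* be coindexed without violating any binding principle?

*him* is a pronoun, so Principle B applies: it must be free in its binding domain.
Binding domain of *him₄*: the matrix TP, whose subject is Oliver₁.
*Oliver₁* c-commands the pronoun within its binding domain → coindexation would violate Principle B.
*Jonas₂*: the pronoun c-commands this R-expression → coindexation would violate Principle C on *Jonas₂*.
*Ahmad₃*: the pronoun c-commands this R-expression → coindexation would violate Principle C on *Ahmad₃*.

none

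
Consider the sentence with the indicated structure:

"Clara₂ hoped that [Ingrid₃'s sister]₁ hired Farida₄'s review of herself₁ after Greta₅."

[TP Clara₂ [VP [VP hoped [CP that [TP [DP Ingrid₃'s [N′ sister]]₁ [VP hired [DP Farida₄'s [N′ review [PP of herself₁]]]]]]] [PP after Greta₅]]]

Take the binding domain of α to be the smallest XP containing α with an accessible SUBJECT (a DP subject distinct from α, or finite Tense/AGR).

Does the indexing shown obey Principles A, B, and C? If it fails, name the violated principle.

Principle A

The two coindexed NPs are *[Ingrid₃'s sister]₁* and *herself₁*.
*herself₁* is an anaphor. Principle A requires it to be bound within its binding domain — the possessed DP, whose subject is Farida₄.
Within that domain it is c-commanded by *Farida₄*, which does not share its index.
*[Ingrid₃'s sister]₁* does c-command the anaphor, but from outside its binding domain.
The anaphor is unbound in its domain → Principle A violation.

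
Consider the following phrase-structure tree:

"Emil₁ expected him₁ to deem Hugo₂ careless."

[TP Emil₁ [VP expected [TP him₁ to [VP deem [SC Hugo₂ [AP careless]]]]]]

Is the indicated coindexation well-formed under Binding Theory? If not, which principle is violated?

Principle B

The two coindexed NPs are *Emil₁* and *him₁*.
*him₁* is a pronoun. Its binding domain is the matrix TP, whose subject is Emil₁.
*Emil₁* c-commands it within that domain and carries the same index.
The pronoun is locally bound → Principle B violation.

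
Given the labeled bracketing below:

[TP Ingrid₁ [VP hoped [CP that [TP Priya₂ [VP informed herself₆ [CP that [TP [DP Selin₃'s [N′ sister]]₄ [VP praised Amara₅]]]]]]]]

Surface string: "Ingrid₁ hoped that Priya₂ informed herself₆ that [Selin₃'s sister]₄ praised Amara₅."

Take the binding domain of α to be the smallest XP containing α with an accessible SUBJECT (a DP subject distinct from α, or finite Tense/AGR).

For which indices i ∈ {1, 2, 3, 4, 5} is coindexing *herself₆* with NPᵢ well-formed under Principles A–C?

{2}

*herself* is an anaphor, so Principle A applies: it must be bound in its binding domain.
Binding domain of *herself₆*: the embedded TP, whose subject is Priya₂.
*Ingrid₁* c-commands the anaphor but is outside its binding domain → cannot satisfy Principle A.
*Priya₂* c-commands the anaphor within its binding domain → licit binder.
*Selin₃* does not c-command the anaphor → cannot bind it.
*[Selin₃'s sister]₄* does not c-command the anaphor → cannot bind it.
*Amara₅* does not c-command the anaphor → cannot bind it.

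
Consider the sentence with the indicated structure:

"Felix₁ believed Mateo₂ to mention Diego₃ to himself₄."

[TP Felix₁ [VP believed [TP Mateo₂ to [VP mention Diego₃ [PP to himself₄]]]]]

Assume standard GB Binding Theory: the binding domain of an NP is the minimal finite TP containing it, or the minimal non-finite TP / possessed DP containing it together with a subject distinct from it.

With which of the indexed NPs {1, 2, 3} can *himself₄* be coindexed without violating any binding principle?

{2, 3}

*himself* is an anaphor, so Principle A applies: it must be bound in its binding domain.
Binding domain of *himself₄*: the embedded TP, whose subject is Mateo₂.
*Felix₁* c-commands the anaphor but is outside its binding domain → cannot satisfy Principle A.
*Mateo₂* c-commands the anaphor within its binding domain → licit binder.
*Diego₃* c-commands the anaphor within its binding domain → licit binder.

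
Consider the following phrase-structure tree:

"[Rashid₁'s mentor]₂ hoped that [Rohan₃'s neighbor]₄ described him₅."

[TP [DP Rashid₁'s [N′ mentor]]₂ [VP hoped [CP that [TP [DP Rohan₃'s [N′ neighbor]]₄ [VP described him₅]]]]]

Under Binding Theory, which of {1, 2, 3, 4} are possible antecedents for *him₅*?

*him* is a pronoun, so Principle B applies: it must be free in its binding domain.
Binding domain of *him₅*: the embedded TP, whose subject is [Rohan₃'s neighbor]₄.
*Rashid₁* and the pronoun do not c-command one another → neither Principle B nor Principle C is at stake; coindexation permitted.
*[Rashid₁'s mentor]₂* c-commands the pronoun but from outside its binding domain, and is not c-commanded by it → coindexation permitted.
*Rohan₃* and the pronoun do not c-command one another → neither Principle B nor Principle C is at stake; coindexation permitted.
*[Rohan₃'s neighbor]₄* c-commands the pronoun within its binding domain → coindexation would violate Principle B.

{1, 2, 3}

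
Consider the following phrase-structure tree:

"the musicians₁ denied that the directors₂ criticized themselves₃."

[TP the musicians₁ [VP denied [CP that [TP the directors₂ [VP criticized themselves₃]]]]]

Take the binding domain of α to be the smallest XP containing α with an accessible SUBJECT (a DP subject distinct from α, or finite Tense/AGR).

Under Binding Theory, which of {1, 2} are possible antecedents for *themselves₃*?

{2}

*themselves* is an anaphor, so Principle A applies: it must be bound in its binding domain.
Binding domain of *themselves₃*: the embedded TP, whose subject is the directors₂.
*the musicians₁* c-commands the anaphor but is outside its binding domain → cannot satisfy Principle A.
*the directors₂* c-commands the anaphor within its binding domain → licit binder.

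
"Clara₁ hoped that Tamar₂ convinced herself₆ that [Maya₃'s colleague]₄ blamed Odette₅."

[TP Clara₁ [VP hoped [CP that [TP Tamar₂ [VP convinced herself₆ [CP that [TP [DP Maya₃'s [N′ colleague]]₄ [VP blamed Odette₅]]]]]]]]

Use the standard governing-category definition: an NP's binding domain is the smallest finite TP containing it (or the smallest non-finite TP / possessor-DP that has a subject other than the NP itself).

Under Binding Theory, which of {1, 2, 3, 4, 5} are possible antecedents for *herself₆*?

*herself* is an anaphor, so Principle A applies: it must be bound in its binding domain.
Binding domain of *herself₆*: the embedded TP, whose subject is Tamar₂.
*Clara₁* c-commands the anaphor but is outside its binding domain → cannot satisfy Principle A.
*Tamar₂* c-commands the anaphor within its binding domain → licit binder.
*Maya₃* does not c-command the anaphor → cannot bind it.
*[Maya₃'s colleague]₄* does not c-command the anaphor → cannot bind it.
*Odette₅* does not c-command the anaphor → cannot bind it.

{2}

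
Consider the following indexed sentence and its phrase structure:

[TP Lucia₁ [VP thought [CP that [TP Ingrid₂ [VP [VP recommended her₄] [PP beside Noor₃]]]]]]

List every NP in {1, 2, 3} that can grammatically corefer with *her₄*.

{1, 3}

*her* is a pronoun, so Principle B applies: it must be free in its binding domain.
Binding domain of *her₄*: the embedded TP, whose subject is Ingrid₂.
*Lucia₁* c-commands the pronoun but from outside its binding domain, and is not c-commanded by it → coindexation permitted.
*Ingrid₂* c-commands the pronoun within its binding domain → coindexation would violate Principle B.
*Noor₃* and the pronoun do not c-command one another → neither Principle B nor Principle C is at stake; coindexation permitted.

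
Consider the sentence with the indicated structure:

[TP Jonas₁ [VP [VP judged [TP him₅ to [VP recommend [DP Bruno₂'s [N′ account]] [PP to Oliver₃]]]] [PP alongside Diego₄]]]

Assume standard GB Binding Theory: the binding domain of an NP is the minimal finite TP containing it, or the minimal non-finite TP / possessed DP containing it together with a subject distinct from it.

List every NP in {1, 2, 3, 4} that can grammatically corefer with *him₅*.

*him* is a pronoun, so Principle B applies: it must be free in its binding domain.
Binding domain of *him₅*: the matrix TP, whose subject is Jonas₁.
*Jonas₁* c-commands the pronoun within its binding domain → coindexation would violate Principle B.
*Bruno₂*: the pronoun c-commands this R-expression → coindexation would violate Principle C on *Bruno₂*.
*Oliver₃*: the pronoun c-commands this R-expression → coindexation would violate Principle C on *Oliver₃*.
*Diego₄* and the pronoun do not c-command one another → neither Principle B nor Principle C is at stake; coindexation permitted.

{4}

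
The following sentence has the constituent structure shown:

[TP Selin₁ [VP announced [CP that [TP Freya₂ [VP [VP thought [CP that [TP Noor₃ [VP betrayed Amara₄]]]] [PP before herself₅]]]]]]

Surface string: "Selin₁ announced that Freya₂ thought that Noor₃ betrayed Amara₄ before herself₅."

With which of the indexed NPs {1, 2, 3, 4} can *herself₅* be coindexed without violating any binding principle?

{2}

*herself* is an anaphor, so Principle A applies: it must be bound in its binding domain.
Binding domain of *herself₅*: the embedded TP, whose subject is Freya₂.
*Selin₁* c-commands the anaphor but is outside its binding domain → cannot satisfy Principle A.
*Freya₂* c-commands the anaphor within its binding domain → licit binder.
*Noor₃* does not c-command the anaphor → cannot bind it.
*Amara₄* does not c-command the anaphor → cannot bind it.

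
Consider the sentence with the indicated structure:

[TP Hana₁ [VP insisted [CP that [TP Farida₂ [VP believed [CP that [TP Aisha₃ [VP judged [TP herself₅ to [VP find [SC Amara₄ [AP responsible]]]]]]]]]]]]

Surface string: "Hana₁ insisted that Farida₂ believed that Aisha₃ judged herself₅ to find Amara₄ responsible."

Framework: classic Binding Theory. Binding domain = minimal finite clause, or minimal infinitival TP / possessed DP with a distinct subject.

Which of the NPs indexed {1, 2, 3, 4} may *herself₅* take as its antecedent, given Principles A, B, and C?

*herself* is an anaphor, so Principle A applies: it must be bound in its binding domain.
Binding domain of *herself₅*: the embedded TP, whose subject is Aisha₃.
*Hana₁* c-commands the anaphor but is outside its binding domain → cannot satisfy Principle A.
*Farida₂* c-commands the anaphor but is outside its binding domain → cannot satisfy Principle A.
*Aisha₃* c-commands the anaphor within its binding domain → licit binder.
*Amara₄* does not c-command the anaphor → cannot bind it.

{3}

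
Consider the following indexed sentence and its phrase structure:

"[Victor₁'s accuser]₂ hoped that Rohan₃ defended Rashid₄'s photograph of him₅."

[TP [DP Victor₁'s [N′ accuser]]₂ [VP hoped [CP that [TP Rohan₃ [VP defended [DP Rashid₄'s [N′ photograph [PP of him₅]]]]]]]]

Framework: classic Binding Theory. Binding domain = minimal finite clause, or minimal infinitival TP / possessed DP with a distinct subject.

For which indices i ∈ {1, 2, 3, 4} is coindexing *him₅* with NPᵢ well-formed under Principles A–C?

{1, 2, 3}

*him* is a pronoun, so Principle B applies: it must be free in its binding domain.
Binding domain of *him₅*: the possessed DP, whose subject is Rashid₄.
*Victor₁* and the pronoun do not c-command one another → neither Principle B nor Principle C is at stake; coindexation permitted.
*[Victor₁'s accuser]₂* c-commands the pronoun but from outside its binding domain, and is not c-commanded by it → coindexation permitted.
*Rohan₃* c-commands the pronoun but from outside its binding domain, and is not c-commanded by it → coindexation permitted.
*Rashid₄* c-commands the pronoun within its binding domain → coindexation would violate Principle B.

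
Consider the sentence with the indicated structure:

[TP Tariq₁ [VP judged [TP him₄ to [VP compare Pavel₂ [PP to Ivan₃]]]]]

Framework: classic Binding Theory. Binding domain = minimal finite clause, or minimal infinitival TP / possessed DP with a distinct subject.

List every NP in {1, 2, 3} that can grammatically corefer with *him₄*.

none

*him* is a pronoun, so Principle B applies: it must be free in its binding domain.
Binding domain of *him₄*: the matrix TP, whose subject is Tariq₁.
*Tariq₁* c-commands the pronoun within its binding domain → coindexation would violate Principle B.
*Pavel₂*: the pronoun c-commands this R-expression → coindexation would violate Principle C on *Pavel₂*.
*Ivan₃*: the pronoun c-commands this R-expression → coindexation would violate Principle C on *Ivan₃*.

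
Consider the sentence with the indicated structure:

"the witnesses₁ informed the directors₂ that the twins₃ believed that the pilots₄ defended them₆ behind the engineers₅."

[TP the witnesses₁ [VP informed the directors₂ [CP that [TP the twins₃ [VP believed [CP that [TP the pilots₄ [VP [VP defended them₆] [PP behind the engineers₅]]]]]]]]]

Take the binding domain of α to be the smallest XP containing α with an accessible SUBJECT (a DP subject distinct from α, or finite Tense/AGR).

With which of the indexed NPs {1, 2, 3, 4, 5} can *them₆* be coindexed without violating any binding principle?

{1, 2, 3, 5}

*them* is a pronoun, so Principle B applies: it must be free in its binding domain.
Binding domain of *them₆*: the embedded TP, whose subject is the pilots₄.
*the witnesses₁* c-commands the pronoun but from outside its binding domain, and is not c-commanded by it → coindexation permitted.
*the directors₂* c-commands the pronoun but from outside its binding domain, and is not c-commanded by it → coindexation permitted.
*the twins₃* c-commands the pronoun but from outside its binding domain, and is not c-commanded by it → coindexation permitted.
*the pilots₄* c-commands the pronoun within its binding domain → coindexation would violate Principle B.
*the engineers₅* and the pronoun do not c-command one another → neither Principle B nor Principle C is at stake; coindexation permitted.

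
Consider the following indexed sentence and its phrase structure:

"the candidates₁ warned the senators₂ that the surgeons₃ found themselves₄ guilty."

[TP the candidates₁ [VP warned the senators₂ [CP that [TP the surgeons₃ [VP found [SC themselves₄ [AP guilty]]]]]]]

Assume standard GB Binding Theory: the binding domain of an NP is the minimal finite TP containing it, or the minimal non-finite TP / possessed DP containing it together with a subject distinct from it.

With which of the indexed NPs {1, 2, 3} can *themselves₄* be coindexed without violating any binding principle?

{3}

*themselves* is an anaphor, so Principle A applies: it must be bound in its binding domain.
Binding domain of *themselves₄*: the embedded TP, whose subject is the surgeons₃.
*the candidates₁* c-commands the anaphor but is outside its binding domain → cannot satisfy Principle A.
*the senators₂* c-commands the anaphor but is outside its binding domain → cannot satisfy Principle A.
*the surgeons₃* c-commands the anaphor within its binding domain → licit binder.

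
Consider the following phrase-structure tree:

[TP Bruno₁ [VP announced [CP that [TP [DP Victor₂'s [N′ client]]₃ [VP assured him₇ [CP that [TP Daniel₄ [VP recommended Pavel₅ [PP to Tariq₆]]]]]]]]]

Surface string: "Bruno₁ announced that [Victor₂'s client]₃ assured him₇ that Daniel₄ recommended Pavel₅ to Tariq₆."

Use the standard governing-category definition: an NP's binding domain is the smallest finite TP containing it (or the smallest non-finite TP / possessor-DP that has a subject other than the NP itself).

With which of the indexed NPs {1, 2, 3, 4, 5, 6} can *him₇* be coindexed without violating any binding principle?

*him* is a pronoun, so Principle B applies: it must be free in its binding domain.
Binding domain of *him₇*: the embedded TP, whose subject is [Victor₂'s client]₃.
*Bruno₁* c-commands the pronoun but from outside its binding domain, and is not c-commanded by it → coindexation permitted.
*Victor₂* and the pronoun do not c-command one another → neither Principle B nor Principle C is at stake; coindexation permitted.
*[Victor₂'s client]₃* c-commands the pronoun within its binding domain → coindexation would violate Principle B.
*Daniel₄*: the pronoun c-commands this R-expression → coindexation would violate Principle C on *Daniel₄*.
*Pavel₅*: the pronoun c-commands this R-expression → coindexation would violate Principle C on *Pavel₅*.
*Tariq₆*: the pronoun c-commands this R-expression → coindexation would violate Principle C on *Tariq₆*.

{1, 2}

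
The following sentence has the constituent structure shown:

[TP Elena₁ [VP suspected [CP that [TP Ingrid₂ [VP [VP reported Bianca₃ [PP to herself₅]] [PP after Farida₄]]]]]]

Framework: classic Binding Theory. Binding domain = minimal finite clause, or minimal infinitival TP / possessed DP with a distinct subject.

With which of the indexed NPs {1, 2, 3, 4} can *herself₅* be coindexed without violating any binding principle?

{2, 3}

*herself* is an anaphor, so Principle A applies: it must be bound in its binding domain.
Binding domain of *herself₅*: the embedded TP, whose subject is Ingrid₂.
*Elena₁* c-commands the anaphor but is outside its binding domain → cannot satisfy Principle A.
*Ingrid₂* c-commands the anaphor within its binding domain → licit binder.
*Bianca₃* c-commands the anaphor within its binding domain → licit binder.
*Farida₄* does not c-command the anaphor → cannot bind it.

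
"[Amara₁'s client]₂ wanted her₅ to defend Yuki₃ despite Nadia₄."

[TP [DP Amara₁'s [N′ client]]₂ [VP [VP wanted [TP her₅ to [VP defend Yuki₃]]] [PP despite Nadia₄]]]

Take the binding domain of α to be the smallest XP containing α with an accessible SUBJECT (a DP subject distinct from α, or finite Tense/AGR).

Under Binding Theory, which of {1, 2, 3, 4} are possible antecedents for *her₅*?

*her* is a pronoun, so Principle B applies: it must be free in its binding domain.
Binding domain of *her₅*: the matrix TP, whose subject is [Amara₁'s client]₂.
*Amara₁* and the pronoun do not c-command one another → neither Principle B nor Principle C is at stake; coindexation permitted.
*[Amara₁'s client]₂* c-commands the pronoun within its binding domain → coindexation would violate Principle B.
*Yuki₃*: the pronoun c-commands this R-expression → coindexation would violate Principle C on *Yuki₃*.
*Nadia₄* and the pronoun do not c-command one another → neither Principle B nor Principle C is at stake; coindexation permitted.

{1, 4}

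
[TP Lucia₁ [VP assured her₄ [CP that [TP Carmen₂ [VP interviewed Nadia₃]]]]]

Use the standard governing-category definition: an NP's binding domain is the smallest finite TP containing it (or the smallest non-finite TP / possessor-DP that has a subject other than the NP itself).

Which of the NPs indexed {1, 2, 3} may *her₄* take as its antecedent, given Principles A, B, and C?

*her* is a pronoun, so Principle B applies: it must be free in its binding domain.
Binding domain of *her₄*: the matrix TP, whose subject is Lucia₁.
*Lucia₁* c-commands the pronoun within its binding domain → coindexation would violate Principle B.
*Carmen₂*: the pronoun c-commands this R-expression → coindexation would violate Principle C on *Carmen₂*.
*Nadia₃*: the pronoun c-commands this R-expression → coindexation would violate Principle C on *Nadia₃*.

none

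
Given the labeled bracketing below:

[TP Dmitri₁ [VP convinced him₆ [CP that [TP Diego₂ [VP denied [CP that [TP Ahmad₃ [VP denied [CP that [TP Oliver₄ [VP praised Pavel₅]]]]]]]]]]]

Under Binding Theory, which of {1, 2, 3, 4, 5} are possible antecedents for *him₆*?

*him* is a pronoun, so Principle B applies: it must be free in its binding domain.
Binding domain of *him₆*: the matrix TP, whose subject is Dmitri₁.
*Dmitri₁* c-commands the pronoun within its binding domain → coindexation would violate Principle B.
*Diego₂*: the pronoun c-commands this R-expression → coindexation would violate Principle C on *Diego₂*.
*Ahmad₃*: the pronoun c-commands this R-expression → coindexation would violate Principle C on *Ahmad₃*.
*Oliver₄*: the pronoun c-commands this R-expression → coindexation would violate Principle C on *Oliver₄*.
*Pavel₅*: the pronoun c-commands this R-expression → coindexation would violate Principle C on *Pavel₅*.

none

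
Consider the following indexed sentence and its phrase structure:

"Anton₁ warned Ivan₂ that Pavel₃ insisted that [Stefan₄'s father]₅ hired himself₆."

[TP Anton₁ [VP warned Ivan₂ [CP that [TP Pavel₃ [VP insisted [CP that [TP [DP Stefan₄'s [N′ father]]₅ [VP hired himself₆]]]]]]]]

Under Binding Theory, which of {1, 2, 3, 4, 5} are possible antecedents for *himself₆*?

{5}

*himself* is an anaphor, so Principle A applies: it must be bound in its binding domain.
Binding domain of *himself₆*: the embedded TP, whose subject is [Stefan₄'s father]₅.
*Anton₁* c-commands the anaphor but is outside its binding domain → cannot satisfy Principle A.
*Ivan₂* c-commands the anaphor but is outside its binding domain → cannot satisfy Principle A.
*Pavel₃* c-commands the anaphor but is outside its binding domain → cannot satisfy Principle A.
*Stefan₄* does not c-command the anaphor → cannot bind it.
*[Stefan₄'s father]₅* c-commands the anaphor within its binding domain → licit binder.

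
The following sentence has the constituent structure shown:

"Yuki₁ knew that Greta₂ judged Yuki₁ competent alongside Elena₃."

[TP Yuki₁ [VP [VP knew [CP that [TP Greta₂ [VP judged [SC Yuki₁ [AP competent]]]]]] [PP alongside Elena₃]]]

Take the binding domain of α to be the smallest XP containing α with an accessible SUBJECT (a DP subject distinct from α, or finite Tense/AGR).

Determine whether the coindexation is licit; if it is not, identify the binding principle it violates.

The two coindexed NPs are *Yuki₁* (the higher occurrence) and *Yuki₁* (the lower occurrence).
*Yuki₁* (the lower occurrence) is an R-expression. Principle C requires it to be free everywhere.
*Yuki₁* (the higher occurrence) c-commands it and carries the same index.
The R-expression is bound → Principle C violation.

Principle C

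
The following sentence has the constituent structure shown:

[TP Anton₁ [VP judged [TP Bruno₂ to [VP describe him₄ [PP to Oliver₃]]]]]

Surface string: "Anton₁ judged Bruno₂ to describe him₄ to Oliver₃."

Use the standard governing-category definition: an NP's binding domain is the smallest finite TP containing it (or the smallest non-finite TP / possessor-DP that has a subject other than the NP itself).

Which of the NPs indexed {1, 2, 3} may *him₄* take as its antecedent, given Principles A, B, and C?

{1}

*him* is a pronoun, so Principle B applies: it must be free in its binding domain.
Binding domain of *him₄*: the embedded TP, whose subject is Bruno₂.
*Anton₁* c-commands the pronoun but from outside its binding domain, and is not c-commanded by it → coindexation permitted.
*Bruno₂* c-commands the pronoun within its binding domain → coindexation would violate Principle B.
*Oliver₃*: the pronoun c-commands this R-expression → coindexation would violate Principle C on *Oliver₃*.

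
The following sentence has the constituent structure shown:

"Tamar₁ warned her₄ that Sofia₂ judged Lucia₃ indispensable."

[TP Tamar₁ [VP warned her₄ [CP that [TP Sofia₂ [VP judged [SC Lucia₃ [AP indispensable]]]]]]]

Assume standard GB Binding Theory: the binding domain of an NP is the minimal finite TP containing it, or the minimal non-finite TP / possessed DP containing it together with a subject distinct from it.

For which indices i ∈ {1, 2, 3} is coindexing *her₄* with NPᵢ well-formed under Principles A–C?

none

*her* is a pronoun, so Principle B applies: it must be free in its binding domain.
Binding domain of *her₄*: the matrix TP, whose subject is Tamar₁.
*Tamar₁* c-commands the pronoun within its binding domain → coindexation would violate Principle B.
*Sofia₂*: the pronoun c-commands this R-expression → coindexation would violate Principle C on *Sofia₂*.
*Lucia₃*: the pronoun c-commands this R-expression → coindexation would violate Principle C on *Lucia₃*.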